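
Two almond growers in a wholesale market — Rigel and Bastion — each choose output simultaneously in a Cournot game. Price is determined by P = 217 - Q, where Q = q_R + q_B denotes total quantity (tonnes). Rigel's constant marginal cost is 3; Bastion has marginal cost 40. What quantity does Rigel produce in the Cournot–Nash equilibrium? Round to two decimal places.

Rigel's profit: π_R = (217 - Q)q_R - (3q_R). Setting ∂π_R/∂q_R = 0: 214 - 2q_R - (q_B) = 0.
Bastion's first-order condition: 177 - 2q_B - (q_R) = 0.
So q_R = (214 - q_B)/2 and q_B = (177 - q_R)/2.
Substituting one into the other gives q_R = 251/3 and q_B = 140/3.

83.67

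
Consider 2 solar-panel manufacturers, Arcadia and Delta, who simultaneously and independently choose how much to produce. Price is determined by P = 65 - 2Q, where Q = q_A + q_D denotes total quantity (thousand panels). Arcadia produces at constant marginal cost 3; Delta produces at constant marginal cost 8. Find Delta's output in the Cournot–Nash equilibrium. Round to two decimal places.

8.67

Arcadia's profit: π_A = (65 - 2Q)q_A - (3q_A). Setting ∂π_A/∂q_A = 0: 62 - 4q_A - 2(q_D) = 0.
Delta's first-order condition: 57 - 4q_D - 2(q_A) = 0.
So q_A = (62 - 2q_D)/4 and q_D = (57 - 2q_A)/4.
Substituting one into the other gives q_A = 67/6 and q_D = 26/3.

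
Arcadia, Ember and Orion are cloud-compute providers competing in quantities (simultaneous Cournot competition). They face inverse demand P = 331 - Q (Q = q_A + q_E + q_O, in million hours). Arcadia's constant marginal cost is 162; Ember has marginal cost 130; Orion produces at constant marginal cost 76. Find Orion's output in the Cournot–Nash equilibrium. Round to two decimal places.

Arcadia's profit: π_A = (331 - Q)q_A - (162q_A). Setting ∂π_A/∂q_A = 0: 169 - 2q_A - (q_E + q_O) = 0.
Ember's first-order condition: 201 - 2q_E - (q_A + q_O) = 0.
Orion's profit: π_O = (331 - Q)q_O - (76q_O). Setting ∂π_O/∂q_O = 0: 255 - 2q_O - (q_A + q_E) = 0.
Adding the 3 conditions: 625 − 2Q − 2Q = 0, i.e. Q = 625/4.
Back-substituting: q_A = (169 − 625/4) = 51/4, q_E = (201 − 625/4) = 179/4, q_O = (255 − 625/4) = 395/4.

98.75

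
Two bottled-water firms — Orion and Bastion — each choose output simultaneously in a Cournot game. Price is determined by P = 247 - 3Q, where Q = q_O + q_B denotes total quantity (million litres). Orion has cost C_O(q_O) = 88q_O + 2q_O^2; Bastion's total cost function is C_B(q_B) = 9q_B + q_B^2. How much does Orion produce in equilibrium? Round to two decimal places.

7.86

Orion's profit: π_O = (247 - 3Q)q_O - (88q_O + 2q_O²). Setting ∂π_O/∂q_O = 0: 159 - 10q_O - 3(q_B) = 0.
Bastion's profit: π_B = (247 - 3Q)q_B - (9q_B + q_B²). Setting ∂π_B/∂q_B = 0: 238 - 8q_B - 3(q_O) = 0.
Rearranging gives the reaction functions q_O = (159 - 3q_B)/10 and q_B = (238 - 3q_O)/8.
Solving the pair: q_O = 558/71, q_B = 1903/71.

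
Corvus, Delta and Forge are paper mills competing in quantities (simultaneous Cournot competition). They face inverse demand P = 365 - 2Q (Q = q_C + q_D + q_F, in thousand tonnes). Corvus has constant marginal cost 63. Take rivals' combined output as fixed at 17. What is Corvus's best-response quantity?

67

With rivals' combined output fixed at 17, Corvus's profit is π_C = (365 - 2·17 - 2q_C)q_C - (63q_C) = (331 - 2q_C)q_C - (63q_C).
∂π_C/∂q_C = 268 - 4q_C = 0, so q_C = 67.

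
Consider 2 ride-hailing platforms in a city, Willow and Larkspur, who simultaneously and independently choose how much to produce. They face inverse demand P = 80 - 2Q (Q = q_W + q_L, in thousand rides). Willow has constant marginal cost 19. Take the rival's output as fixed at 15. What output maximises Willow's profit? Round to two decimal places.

7.75

With the rival's output fixed at 15, Willow's profit is π_W = (80 - 2·15 - 2q_W)q_W - (19q_W) = (50 - 2q_W)q_W - (19q_W).
∂π_W/∂q_W = 31 - 4q_W = 0, so q_W = 31/4.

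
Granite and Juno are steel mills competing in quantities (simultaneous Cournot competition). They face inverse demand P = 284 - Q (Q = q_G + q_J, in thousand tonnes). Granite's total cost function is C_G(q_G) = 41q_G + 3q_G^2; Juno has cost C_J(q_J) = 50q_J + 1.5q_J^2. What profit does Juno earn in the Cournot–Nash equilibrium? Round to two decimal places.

Granite's profit: π_G = (284 - Q)q_G - (41q_G + 3q_G²). Setting ∂π_G/∂q_G = 0: 243 - 8q_G - (q_J) = 0.
Juno's profit: π_J = (284 - Q)q_J - (50q_J + (3/2)q_J²). Setting ∂π_J/∂q_J = 0: 234 - 5q_J - (q_G) = 0.
So q_G = (243 - q_J)/8 and q_J = (234 - q_G)/5.
Solving the pair: q_G = 327/13, q_J = 543/13.
Price P = 284 - 870/13 = 217.0769.
Juno's profit: 217.0769·(543/13) - 50·(543/13) - (3/2)(543/13)² = 4361.6716.

4361.67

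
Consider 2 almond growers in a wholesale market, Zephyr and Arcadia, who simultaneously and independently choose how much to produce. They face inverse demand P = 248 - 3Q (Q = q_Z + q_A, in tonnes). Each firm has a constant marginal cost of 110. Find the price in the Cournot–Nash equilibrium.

Each firm earns π_i = (248 - 3Q)q_i - 110q_i.
First-order condition (treating rivals' output as given): 138 - 6q_i - 3q_j = 0.
With identical firms every q_j equals q_i, so q_j = q_i and 138 = 9q_i, giving q_i = 46/3.
Total output Q = 92/3, so price P = 248 - 3·(92/3) = 156.

156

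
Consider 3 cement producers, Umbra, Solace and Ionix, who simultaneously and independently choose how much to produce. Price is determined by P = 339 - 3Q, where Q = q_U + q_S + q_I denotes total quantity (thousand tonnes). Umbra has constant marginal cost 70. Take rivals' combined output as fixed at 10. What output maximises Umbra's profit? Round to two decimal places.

With rivals' combined output fixed at 10, Umbra's profit is π_U = (339 - 3·10 - 3q_U)q_U - (70q_U) = (309 - 3q_U)q_U - (70q_U).
∂π_U/∂q_U = 239 - 6q_U = 0, so q_U = 239/6.

39.83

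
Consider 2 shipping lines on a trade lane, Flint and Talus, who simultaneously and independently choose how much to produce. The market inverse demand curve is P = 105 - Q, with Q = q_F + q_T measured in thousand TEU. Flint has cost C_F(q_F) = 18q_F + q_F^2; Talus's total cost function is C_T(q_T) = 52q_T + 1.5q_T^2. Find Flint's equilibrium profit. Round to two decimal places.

Flint's profit: π_F = (105 - Q)q_F - (18q_F + q_F²). Setting ∂π_F/∂q_F = 0: 87 - 4q_F - (q_T) = 0.
Talus's first-order condition: 53 - 5q_T - (q_F) = 0.
Rearranging gives the reaction functions q_F = (87 - q_T)/4 and q_T = (53 - q_F)/5.
Solving the pair: q_F = 382/19, q_T = 125/19.
Price P = 105 - 507/19 = 1488/19.
Flint's profit: (1488/19)·(382/19) - 18·(382/19) - (382/19)² = 808.4432.

808.44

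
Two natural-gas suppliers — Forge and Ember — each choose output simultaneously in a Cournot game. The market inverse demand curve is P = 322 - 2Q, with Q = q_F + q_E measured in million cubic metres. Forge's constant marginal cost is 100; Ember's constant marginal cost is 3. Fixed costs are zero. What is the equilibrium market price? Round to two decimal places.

Forge's profit: π_F = (322 - 2Q)q_F - (100q_F). Setting ∂π_F/∂q_F = 0: 222 - 4q_F - 2(q_E) = 0.
Ember's profit: π_E = (322 - 2Q)q_E - (3q_E). Setting ∂π_E/∂q_E = 0: 319 - 4q_E - 2(q_F) = 0.
Best responses: q_F = (222 - 2q_E)/4, q_E = (319 - 2q_F)/4.
Substituting one into the other gives q_F = 125/6 and q_E = 208/3.
Total output Q = 541/6, so price P = 322 - 2·(541/6) = 425/3.

141.67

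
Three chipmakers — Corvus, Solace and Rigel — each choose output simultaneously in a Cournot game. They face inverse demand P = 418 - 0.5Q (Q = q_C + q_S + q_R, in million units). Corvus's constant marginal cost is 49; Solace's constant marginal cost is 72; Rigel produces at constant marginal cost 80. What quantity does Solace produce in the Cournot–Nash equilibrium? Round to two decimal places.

Corvus's profit: π_C = (418 - 0.5Q)q_C - (49q_C). Setting ∂π_C/∂q_C = 0: 369 - q_C - (1/2)(q_S + q_R) = 0.
Solace's profit: π_S = (418 - 0.5Q)q_S - (72q_S). Setting ∂π_S/∂q_S = 0: 346 - q_S - (1/2)(q_C + q_R) = 0.
Rigel's profit: π_R = (418 - 0.5Q)q_R - (80q_R). Setting ∂π_R/∂q_R = 0: 338 - q_R - (1/2)(q_C + q_S) = 0.
Adding the 3 conditions: 1053 − Q − Q = 0, i.e. Q = 1053/2.
Back-substituting: q_C = (369 − 1053/4)/(1/2) = 423/2, q_S = (346 − 1053/4)/(1/2) = 331/2, q_R = (338 − 1053/4)/(1/2) = 299/2.

165.50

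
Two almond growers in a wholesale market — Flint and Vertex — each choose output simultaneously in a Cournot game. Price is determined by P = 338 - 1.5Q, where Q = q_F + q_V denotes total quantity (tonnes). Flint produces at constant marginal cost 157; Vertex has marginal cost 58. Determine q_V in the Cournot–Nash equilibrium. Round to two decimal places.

Flint's profit: π_F = (338 - 1.5Q)q_F - (157q_F). Setting ∂π_F/∂q_F = 0: 181 - 3q_F - (3/2)(q_V) = 0.
Vertex's first-order condition: 280 - 3q_V - (3/2)(q_F) = 0.
Rearranging gives the reaction functions q_F = (181 - (3/2)q_V)/3 and q_V = (280 - (3/2)q_F)/3.
Solving the pair: q_F = 164/9, q_V = 758/9.

84.22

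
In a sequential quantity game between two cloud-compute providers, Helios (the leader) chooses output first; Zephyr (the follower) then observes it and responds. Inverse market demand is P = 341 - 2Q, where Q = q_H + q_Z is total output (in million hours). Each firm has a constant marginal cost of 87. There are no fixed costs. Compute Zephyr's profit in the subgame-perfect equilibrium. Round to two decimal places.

Solve by backward induction. Given q_H, the follower Zephyr maximises π_Z = (341 - 2q_H - 2q_Z)q_Z - 87q_Z.
Follower FOC: 254 - 2q_H - 4q_Z = 0, so q_Z(q_H) = (254 - 2q_H)/4.
The leader anticipates this reaction. Substituting into P = 341 - 2Q gives P = 214 - q_H, so π_H = (214 - q_H)q_H - 87q_H.
Maximising: ∂π_H/∂q_H = 127 - 2q_H = 0, giving q_H = 127/2.
Then q_Z = (254 - 2·(127/2))/4 = 127/4.
Price P = 341 - 2·(381/4) = 301/2.
Zephyr's profit: (301/2 - 87)·(127/4) = 2016.1250.

2016.13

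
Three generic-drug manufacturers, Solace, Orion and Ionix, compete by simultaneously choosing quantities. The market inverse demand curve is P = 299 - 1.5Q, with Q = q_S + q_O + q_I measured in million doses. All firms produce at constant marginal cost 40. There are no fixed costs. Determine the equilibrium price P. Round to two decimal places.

104.75

Each firm earns π_i = (299 - 1.5Q)q_i - 40q_i.
Setting ∂π_i/∂q_i = 0 with rivals' quantities fixed: 259 - 3q_i - (3/2)·Σ_{j≠i} q_j = 0.
By symmetry each firm produces the same amount; substituting Σ_{j≠i} q_j = 2q_i yields q_i = 259/6.
Total output Q = 259/2, so price P = 299 - (3/2)·(259/2) = 419/4.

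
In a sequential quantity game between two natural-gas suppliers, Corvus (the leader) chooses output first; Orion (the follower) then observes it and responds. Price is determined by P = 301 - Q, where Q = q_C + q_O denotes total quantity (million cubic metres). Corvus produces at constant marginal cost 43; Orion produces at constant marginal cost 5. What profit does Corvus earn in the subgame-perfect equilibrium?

6050

Solve by backward induction. Given q_C, the follower Orion maximises π_O = (301 - q_C - q_O)q_O - 5q_O.
Follower FOC: 296 - q_C - 2q_O = 0, so q_O(q_C) = (296 - q_C)/2.
Corvus substitutes q_O(q_C) into its own profit: π_C = q_C(301 - q_C - (296 - q_C)/2) - 43q_C = (153 - (1/2)q_C)q_C - 43q_C.
The leader's first-order condition 110 - q_C = 0 yields q_C = 110.
Then q_O = (296 - 110)/2 = 93.
Price P = 301 - 203 = 98.
Corvus's profit: (98 - 43)·110 = 6050.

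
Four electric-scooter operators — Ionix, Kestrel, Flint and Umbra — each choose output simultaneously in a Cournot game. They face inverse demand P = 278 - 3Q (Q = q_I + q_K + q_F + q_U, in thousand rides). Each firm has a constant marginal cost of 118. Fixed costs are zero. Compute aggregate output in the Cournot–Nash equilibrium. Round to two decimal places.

42.67

A representative firm's profit is π_i = q_i(278 - 3Q) - 118q_i.
Setting ∂π_i/∂q_i = 0 with rivals' quantities fixed: 160 - 6q_i - 3·Σ_{j≠i} q_j = 0.
With identical firms every q_j equals q_i, so Σ_{j≠i} q_j = 3q_i and 160 = 15q_i, giving q_i = 32/3.
Total output Q = 32/3 + 32/3 + 32/3 + 32/3 = 128/3.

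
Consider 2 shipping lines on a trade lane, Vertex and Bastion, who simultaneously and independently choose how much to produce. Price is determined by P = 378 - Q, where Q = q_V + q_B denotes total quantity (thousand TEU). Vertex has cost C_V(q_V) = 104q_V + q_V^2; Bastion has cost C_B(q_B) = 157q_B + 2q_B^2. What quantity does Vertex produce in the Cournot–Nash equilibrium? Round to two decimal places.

Vertex's profit: π_V = (378 - Q)q_V - (104q_V + q_V²). Setting ∂π_V/∂q_V = 0: 274 - 4q_V - (q_B) = 0.
Bastion's profit: π_B = (378 - Q)q_B - (157q_B + 2q_B²). Setting ∂π_B/∂q_B = 0: 221 - 6q_B - (q_V) = 0.
Rearranging gives the reaction functions q_V = (274 - q_B)/4 and q_B = (221 - q_V)/6.
Substituting one into the other gives q_V = 1423/23 and q_B = 610/23.

61.87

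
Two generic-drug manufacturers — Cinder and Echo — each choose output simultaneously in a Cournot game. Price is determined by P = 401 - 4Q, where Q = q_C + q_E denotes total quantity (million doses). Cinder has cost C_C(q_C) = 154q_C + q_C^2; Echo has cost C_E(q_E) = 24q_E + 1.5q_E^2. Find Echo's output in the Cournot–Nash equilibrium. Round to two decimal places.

Cinder's profit: π_C = (401 - 4Q)q_C - (154q_C + q_C²). Setting ∂π_C/∂q_C = 0: 247 - 10q_C - 4(q_E) = 0.
Echo's first-order condition: 377 - 11q_E - 4(q_C) = 0.
Rearranging gives the reaction functions q_C = (247 - 4q_E)/10 and q_E = (377 - 4q_C)/11.
Substituting one into the other gives q_C = 1209/94 and q_E = 1391/47.

29.60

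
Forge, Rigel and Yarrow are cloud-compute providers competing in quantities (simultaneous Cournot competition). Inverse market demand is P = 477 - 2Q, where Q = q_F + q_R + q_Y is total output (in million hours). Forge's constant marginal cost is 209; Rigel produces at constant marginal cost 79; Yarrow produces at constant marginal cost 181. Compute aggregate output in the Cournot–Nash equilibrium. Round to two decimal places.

Forge's profit: π_F = (477 - 2Q)q_F - (209q_F). Setting ∂π_F/∂q_F = 0: 268 - 4q_F - 2(q_R + q_Y) = 0.
Rigel's first-order condition: 398 - 4q_R - 2(q_F + q_Y) = 0.
Yarrow's profit: π_Y = (477 - 2Q)q_Y - (181q_Y). Setting ∂π_Y/∂q_Y = 0: 296 - 4q_Y - 2(q_F + q_R) = 0.
Adding the 3 first-order conditions: 962 − 8Q = 0, so Q = 481/4.
Back-substituting: q_F = (268 − 481/2)/2 = 55/4, q_R = (398 − 481/2)/2 = 315/4, q_Y = (296 − 481/2)/2 = 111/4.
Total output Q = 55/4 + 315/4 + 111/4 = 481/4.

120.25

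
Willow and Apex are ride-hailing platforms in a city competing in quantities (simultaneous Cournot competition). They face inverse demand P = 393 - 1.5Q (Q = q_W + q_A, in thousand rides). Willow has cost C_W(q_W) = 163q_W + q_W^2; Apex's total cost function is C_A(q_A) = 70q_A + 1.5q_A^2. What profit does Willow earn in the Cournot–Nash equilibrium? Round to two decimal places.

2603.43

Willow's profit: π_W = (393 - 1.5Q)q_W - (163q_W + q_W²). Setting ∂π_W/∂q_W = 0: 230 - 5q_W - (3/2)(q_A) = 0.
Apex's first-order condition: 323 - 6q_A - (3/2)(q_W) = 0.
So q_W = (230 - (3/2)q_A)/5 and q_A = (323 - (3/2)q_W)/6.
Substituting one into the other gives q_W = 1194/37 and q_A = 45.7658.
Price P = 393 - (3/2)·78.0360 = 275.9459.
Willow's profit: 275.9459·(1194/37) - 163·(1194/37) - (1194/37)² = 2603.4259.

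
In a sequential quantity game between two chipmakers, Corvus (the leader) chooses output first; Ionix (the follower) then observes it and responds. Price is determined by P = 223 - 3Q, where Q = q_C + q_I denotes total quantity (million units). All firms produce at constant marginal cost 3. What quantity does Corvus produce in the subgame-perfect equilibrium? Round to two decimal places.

36.67

The follower Ionix best-responds to any q_C: π_I = (223 - 3Q)q_I - 3q_I.
∂π_I/∂q_I = 220 - 3q_C - 6q_I = 0 gives the reaction function q_I = (220 - 3q_C)/6.
Corvus substitutes q_I(q_C) into its own profit: π_C = q_C(223 - 3q_C - (220 - 3q_C)/2) - 3q_C = (113 - (3/2)q_C)q_C - 3q_C.
Maximising: ∂π_C/∂q_C = 110 - 3q_C = 0, giving q_C = 110/3.
Then q_I = (220 - 3·(110/3))/6 = 55/3.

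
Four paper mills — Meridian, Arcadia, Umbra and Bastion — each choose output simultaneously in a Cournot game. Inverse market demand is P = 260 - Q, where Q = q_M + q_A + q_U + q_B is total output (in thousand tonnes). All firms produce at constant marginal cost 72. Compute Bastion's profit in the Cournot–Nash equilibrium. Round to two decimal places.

Each firm earns π_i = (260 - Q)q_i - 72q_i.
Setting ∂π_i/∂q_i = 0 with rivals' quantities fixed: 188 - 2q_i - Σ_{j≠i} q_j = 0.
By symmetry each firm produces the same amount; substituting Σ_{j≠i} q_j = 3q_i yields q_i = 188/5.
Price P = 260 - 752/5 = 548/5.
Bastion's profit: (548/5 - 72)·(188/5) = 1413.7600.

1413.76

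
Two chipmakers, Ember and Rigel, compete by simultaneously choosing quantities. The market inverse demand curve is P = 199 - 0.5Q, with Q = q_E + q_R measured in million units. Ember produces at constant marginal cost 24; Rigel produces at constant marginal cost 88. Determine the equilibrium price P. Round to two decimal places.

Ember's profit: π_E = (199 - 0.5Q)q_E - (24q_E). Setting ∂π_E/∂q_E = 0: 175 - q_E - (1/2)(q_R) = 0.
Rigel's profit: π_R = (199 - 0.5Q)q_R - (88q_R). Setting ∂π_R/∂q_R = 0: 111 - q_R - (1/2)(q_E) = 0.
Best responses: q_E = (175 - (1/2)q_R), q_R = (111 - (1/2)q_E).
Substituting one into the other gives q_E = 478/3 and q_R = 94/3.
Total output Q = 572/3, so price P = 199 - (1/2)·(572/3) = 311/3.

103.67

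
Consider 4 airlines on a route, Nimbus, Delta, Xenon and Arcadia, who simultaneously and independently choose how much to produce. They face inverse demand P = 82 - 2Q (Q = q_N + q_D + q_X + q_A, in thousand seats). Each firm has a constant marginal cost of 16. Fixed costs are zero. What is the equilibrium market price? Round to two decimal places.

A representative firm's profit is π_i = q_i(82 - 2Q) - 16q_i.
First-order condition (treating rivals' output as given): 66 - 4q_i - 2·Σ_{j≠i} q_j = 0.
With identical firms every q_j equals q_i, so Σ_{j≠i} q_j = 3q_i and 66 = 10q_i, giving q_i = 33/5.
Total output Q = 132/5, so price P = 82 - 2·(132/5) = 146/5.

29.20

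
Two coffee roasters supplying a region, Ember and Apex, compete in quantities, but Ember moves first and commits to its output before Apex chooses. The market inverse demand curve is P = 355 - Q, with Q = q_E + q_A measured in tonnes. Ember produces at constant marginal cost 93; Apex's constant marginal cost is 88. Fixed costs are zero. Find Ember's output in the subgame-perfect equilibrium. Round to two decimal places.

128.50

Solve by backward induction. Given q_E, the follower Apex maximises π_A = (355 - q_E - q_A)q_A - 88q_A.
Setting the follower's marginal profit to zero, 267 - q_E - 2q_A = 0, i.e. q_A = (267 - q_E)/2.
The leader anticipates this reaction. Substituting into P = 355 - Q gives P = 443/2 - (1/2)q_E, so π_E = (443/2 - (1/2)q_E)q_E - 93q_E.
Leader FOC: 257/2 - q_E = 0, so q_E = 257/2.
Then q_A = (267 - 257/2)/2 = 277/4.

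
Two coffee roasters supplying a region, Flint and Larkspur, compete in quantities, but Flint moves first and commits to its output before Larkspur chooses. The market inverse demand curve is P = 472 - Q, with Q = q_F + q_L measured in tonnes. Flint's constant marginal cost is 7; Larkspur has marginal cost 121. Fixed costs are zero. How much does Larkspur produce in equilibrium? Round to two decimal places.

30.75

The follower Larkspur best-responds to any q_F: π_L = (472 - Q)q_L - 121q_L.
∂π_L/∂q_L = 351 - q_F - 2q_L = 0 gives the reaction function q_L = (351 - q_F)/2.
The leader anticipates this reaction. Substituting into P = 472 - Q gives P = 593/2 - (1/2)q_F, so π_F = (593/2 - (1/2)q_F)q_F - 7q_F.
The leader's first-order condition 579/2 - q_F = 0 yields q_F = 579/2.
Then q_L = (351 - 579/2)/2 = 123/4.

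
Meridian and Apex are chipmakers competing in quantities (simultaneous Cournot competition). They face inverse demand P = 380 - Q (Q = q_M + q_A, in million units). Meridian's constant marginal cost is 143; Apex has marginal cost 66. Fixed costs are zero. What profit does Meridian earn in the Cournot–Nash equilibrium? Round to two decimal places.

2844.44

Meridian's profit: π_M = (380 - Q)q_M - (143q_M). Setting ∂π_M/∂q_M = 0: 237 - 2q_M - (q_A) = 0.
Apex's first-order condition: 314 - 2q_A - (q_M) = 0.
So q_M = (237 - q_A)/2 and q_A = (314 - q_M)/2.
Solving the pair: q_M = 160/3, q_A = 391/3.
Price P = 380 - 551/3 = 589/3.
Meridian's profit: (589/3 - 143)·(160/3) = 2844.4444.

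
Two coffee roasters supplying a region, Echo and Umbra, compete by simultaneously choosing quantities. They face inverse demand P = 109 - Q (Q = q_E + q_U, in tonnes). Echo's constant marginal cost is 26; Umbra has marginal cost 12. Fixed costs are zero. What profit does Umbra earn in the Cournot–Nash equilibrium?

1369

Echo's profit: π_E = (109 - Q)q_E - (26q_E). Setting ∂π_E/∂q_E = 0: 83 - 2q_E - (q_U) = 0.
Umbra's profit: π_U = (109 - Q)q_U - (12q_U). Setting ∂π_U/∂q_U = 0: 97 - 2q_U - (q_E) = 0.
So q_E = (83 - q_U)/2 and q_U = (97 - q_E)/2.
Substituting one into the other gives q_E = 23 and q_U = 37.
Price P = 109 - 60 = 49.
Umbra's profit: (49 - 12)·37 = 1369.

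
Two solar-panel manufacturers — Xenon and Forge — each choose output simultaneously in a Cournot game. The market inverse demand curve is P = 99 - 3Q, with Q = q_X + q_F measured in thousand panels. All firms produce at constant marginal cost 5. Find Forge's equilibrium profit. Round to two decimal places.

327.26

A representative firm's profit is π_i = q_i(99 - 3Q) - 5q_i.
Setting ∂π_i/∂q_i = 0 with rivals' quantities fixed: 94 - 6q_i - 3q_j = 0.
With identical firms every q_j equals q_i, so q_j = q_i and 94 = 9q_i, giving q_i = 94/9.
Price P = 99 - 3·(188/9) = 109/3.
Forge's profit: (109/3 - 5)·(94/9) = 327.2593.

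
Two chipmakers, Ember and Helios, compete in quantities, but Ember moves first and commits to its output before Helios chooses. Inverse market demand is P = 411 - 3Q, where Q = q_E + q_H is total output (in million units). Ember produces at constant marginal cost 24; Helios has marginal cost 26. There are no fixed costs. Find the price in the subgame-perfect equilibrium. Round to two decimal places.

121.25

The follower Helios best-responds to any q_E: π_H = (411 - 3Q)q_H - 26q_H.
∂π_H/∂q_H = 385 - 3q_E - 6q_H = 0 gives the reaction function q_H = (385 - 3q_E)/6.
The leader anticipates this reaction. Substituting into P = 411 - 3Q gives P = 437/2 - (3/2)q_E, so π_E = (437/2 - (3/2)q_E)q_E - 24q_E.
The leader's first-order condition 389/2 - 3q_E = 0 yields q_E = 389/6.
Then q_H = (385 - 3·(389/6))/6 = 127/4.
Total output Q = 1159/12, so price P = 411 - 3·(1159/12) = 485/4.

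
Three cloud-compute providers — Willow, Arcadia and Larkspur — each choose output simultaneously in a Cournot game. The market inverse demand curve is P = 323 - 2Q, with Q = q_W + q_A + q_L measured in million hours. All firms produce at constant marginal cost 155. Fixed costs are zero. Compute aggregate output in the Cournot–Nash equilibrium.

63

Each firm earns π_i = (323 - 2Q)q_i - 155q_i.
First-order condition (treating rivals' output as given): 168 - 4q_i - 2·Σ_{j≠i} q_j = 0.
By symmetry each firm produces the same amount; substituting Σ_{j≠i} q_j = 2q_i yields q_i = 168/8 = 21.
Total output Q = 21 + 21 + 21 = 63.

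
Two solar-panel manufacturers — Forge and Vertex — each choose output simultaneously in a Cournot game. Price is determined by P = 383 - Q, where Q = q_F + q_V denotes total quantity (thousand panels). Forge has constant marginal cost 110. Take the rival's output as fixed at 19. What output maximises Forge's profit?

127

With the rival's output fixed at 19, Forge's profit is π_F = (383 - 19 - q_F)q_F - (110q_F) = (364 - q_F)q_F - (110q_F).
∂π_F/∂q_F = 254 - 2q_F = 0, so q_F = 127.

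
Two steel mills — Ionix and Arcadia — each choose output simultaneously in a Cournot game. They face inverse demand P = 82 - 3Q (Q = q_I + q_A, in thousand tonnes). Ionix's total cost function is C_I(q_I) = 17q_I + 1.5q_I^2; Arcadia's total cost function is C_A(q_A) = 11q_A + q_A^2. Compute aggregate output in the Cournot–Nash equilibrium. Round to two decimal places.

Ionix's profit: π_I = (82 - 3Q)q_I - (17q_I + (3/2)q_I²). Setting ∂π_I/∂q_I = 0: 65 - 9q_I - 3(q_A) = 0.
Arcadia's first-order condition: 71 - 8q_A - 3(q_I) = 0.
Rearranging gives the reaction functions q_I = (65 - 3q_A)/9 and q_A = (71 - 3q_I)/8.
Solving the pair: q_I = 307/63, q_A = 148/21.
Total output Q = 307/63 + 148/21 = 751/63.

11.92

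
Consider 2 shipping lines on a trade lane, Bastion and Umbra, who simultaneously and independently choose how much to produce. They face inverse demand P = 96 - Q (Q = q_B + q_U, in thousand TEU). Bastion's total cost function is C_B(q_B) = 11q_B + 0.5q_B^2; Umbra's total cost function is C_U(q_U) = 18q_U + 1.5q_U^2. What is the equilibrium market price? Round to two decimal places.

60.57

Bastion's profit: π_B = (96 - Q)q_B - (11q_B + (1/2)q_B²). Setting ∂π_B/∂q_B = 0: 85 - 3q_B - (q_U) = 0.
Umbra's profit: π_U = (96 - Q)q_U - (18q_U + (3/2)q_U²). Setting ∂π_U/∂q_U = 0: 78 - 5q_U - (q_B) = 0.
So q_B = (85 - q_U)/3 and q_U = (78 - q_B)/5.
Substituting one into the other gives q_B = 347/14 and q_U = 149/14.
Total output Q = 248/7, so price P = 96 - 248/7 = 424/7.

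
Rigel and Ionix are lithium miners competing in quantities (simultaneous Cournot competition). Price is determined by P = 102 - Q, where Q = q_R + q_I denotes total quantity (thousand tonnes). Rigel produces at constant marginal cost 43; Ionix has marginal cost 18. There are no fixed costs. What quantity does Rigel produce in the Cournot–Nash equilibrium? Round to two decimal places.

11.33

Rigel's profit: π_R = (102 - Q)q_R - (43q_R). Setting ∂π_R/∂q_R = 0: 59 - 2q_R - (q_I) = 0.
Ionix's first-order condition: 84 - 2q_I - (q_R) = 0.
Best responses: q_R = (59 - q_I)/2, q_I = (84 - q_R)/2.
Solving the pair: q_R = 34/3, q_I = 109/3.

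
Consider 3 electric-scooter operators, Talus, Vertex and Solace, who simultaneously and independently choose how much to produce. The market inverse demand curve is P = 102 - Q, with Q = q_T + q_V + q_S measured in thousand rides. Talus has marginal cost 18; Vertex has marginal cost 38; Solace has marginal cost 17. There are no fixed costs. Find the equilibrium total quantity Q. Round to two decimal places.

58.25

Talus's profit: π_T = (102 - Q)q_T - (18q_T). Setting ∂π_T/∂q_T = 0: 84 - 2q_T - (q_V + q_S) = 0.
Vertex's profit: π_V = (102 - Q)q_V - (38q_V). Setting ∂π_V/∂q_V = 0: 64 - 2q_V - (q_T + q_S) = 0.
Solace's profit: π_S = (102 - Q)q_S - (17q_S). Setting ∂π_S/∂q_S = 0: 85 - 2q_S - (q_T + q_V) = 0.
Adding the 3 conditions: 233 − 2Q − 2Q = 0, i.e. Q = 233/4.
Back-substituting: q_T = (84 − 233/4) = 103/4, q_V = (64 − 233/4) = 23/4, q_S = (85 − 233/4) = 107/4.
Total output Q = 103/4 + 23/4 + 107/4 = 233/4.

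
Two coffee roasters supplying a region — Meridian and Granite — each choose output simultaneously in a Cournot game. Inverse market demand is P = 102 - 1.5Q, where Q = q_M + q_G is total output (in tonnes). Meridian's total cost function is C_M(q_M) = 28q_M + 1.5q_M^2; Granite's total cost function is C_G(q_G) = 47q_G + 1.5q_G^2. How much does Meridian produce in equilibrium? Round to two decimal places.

10.71

Meridian's profit: π_M = (102 - 1.5Q)q_M - (28q_M + (3/2)q_M²). Setting ∂π_M/∂q_M = 0: 74 - 6q_M - (3/2)(q_G) = 0.
Granite's profit: π_G = (102 - 1.5Q)q_G - (47q_G + (3/2)q_G²). Setting ∂π_G/∂q_G = 0: 55 - 6q_G - (3/2)(q_M) = 0.
Rearranging gives the reaction functions q_M = (74 - (3/2)q_G)/6 and q_G = (55 - (3/2)q_M)/6.
Solving the pair: q_M = 482/45, q_G = 292/45.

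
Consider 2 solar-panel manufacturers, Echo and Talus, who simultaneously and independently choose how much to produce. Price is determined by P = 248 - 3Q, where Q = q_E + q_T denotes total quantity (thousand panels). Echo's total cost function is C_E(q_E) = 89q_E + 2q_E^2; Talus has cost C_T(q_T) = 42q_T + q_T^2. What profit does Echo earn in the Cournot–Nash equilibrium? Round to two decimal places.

424.24

Echo's profit: π_E = (248 - 3Q)q_E - (89q_E + 2q_E²). Setting ∂π_E/∂q_E = 0: 159 - 10q_E - 3(q_T) = 0.
Talus's profit: π_T = (248 - 3Q)q_T - (42q_T + q_T²). Setting ∂π_T/∂q_T = 0: 206 - 8q_T - 3(q_E) = 0.
Best responses: q_E = (159 - 3q_T)/10, q_T = (206 - 3q_E)/8.
Substituting one into the other gives q_E = 654/71 and q_T = 1583/71.
Price P = 248 - 3·31.5070 = 153.4789.
Echo's profit: 153.4789·(654/71) - 89·(654/71) - 2(654/71)² = 424.2373.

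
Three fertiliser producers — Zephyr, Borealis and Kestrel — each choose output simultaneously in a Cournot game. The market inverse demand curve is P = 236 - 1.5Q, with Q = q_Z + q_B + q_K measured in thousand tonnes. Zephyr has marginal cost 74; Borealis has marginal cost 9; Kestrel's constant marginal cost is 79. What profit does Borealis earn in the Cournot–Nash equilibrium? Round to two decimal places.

5460.17

Zephyr's profit: π_Z = (236 - 1.5Q)q_Z - (74q_Z). Setting ∂π_Z/∂q_Z = 0: 162 - 3q_Z - (3/2)(q_B + q_K) = 0.
Borealis's profit: π_B = (236 - 1.5Q)q_B - (9q_B). Setting ∂π_B/∂q_B = 0: 227 - 3q_B - (3/2)(q_Z + q_K) = 0.
Kestrel's profit: π_K = (236 - 1.5Q)q_K - (79q_K). Setting ∂π_K/∂q_K = 0: 157 - 3q_K - (3/2)(q_Z + q_B) = 0.
Adding the 3 conditions: 546 − 3Q − 3Q = 0, i.e. Q = 91.
Back-substituting: q_Z = (162 − 273/2)/(3/2) = 17, q_B = (227 − 273/2)/(3/2) = 181/3, q_K = (157 − 273/2)/(3/2) = 41/3.
Price P = 236 - (3/2)·91 = 199/2.
Borealis's profit: (199/2 - 9)·(181/3) = 5460.1667.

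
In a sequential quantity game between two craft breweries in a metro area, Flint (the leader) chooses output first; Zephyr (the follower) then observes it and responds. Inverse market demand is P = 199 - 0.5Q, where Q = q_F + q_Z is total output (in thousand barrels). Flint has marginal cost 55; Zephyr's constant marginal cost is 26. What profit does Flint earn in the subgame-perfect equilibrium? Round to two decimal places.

3306.25

Solve by backward induction. Given q_F, the follower Zephyr maximises π_Z = (199 - (1/2)q_F - (1/2)q_Z)q_Z - 26q_Z.
Follower FOC: 173 - (1/2)q_F - q_Z = 0, so q_Z(q_F) = (173 - (1/2)q_F).
Flint substitutes q_Z(q_F) into its own profit: π_F = q_F(199 - (1/2)q_F - (173 - (1/2)q_F)/2) - 55q_F = (225/2 - (1/4)q_F)q_F - 55q_F.
Maximising: ∂π_F/∂q_F = 115/2 - (1/2)q_F = 0, giving q_F = 115.
Then q_Z = (173 - (1/2)·115) = 231/2.
Price P = 199 - (1/2)·(461/2) = 335/4.
Flint's profit: (335/4 - 55)·115 = 3306.2500.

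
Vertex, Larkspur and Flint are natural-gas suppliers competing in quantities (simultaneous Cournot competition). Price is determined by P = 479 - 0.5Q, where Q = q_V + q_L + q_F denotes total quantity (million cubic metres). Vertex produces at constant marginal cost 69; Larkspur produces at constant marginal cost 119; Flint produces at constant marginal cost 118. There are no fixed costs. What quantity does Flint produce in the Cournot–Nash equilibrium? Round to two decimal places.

156.50

Vertex's profit: π_V = (479 - 0.5Q)q_V - (69q_V). Setting ∂π_V/∂q_V = 0: 410 - q_V - (1/2)(q_L + q_F) = 0.
Larkspur's first-order condition: 360 - q_L - (1/2)(q_V + q_F) = 0.
Flint's profit: π_F = (479 - 0.5Q)q_F - (118q_F). Setting ∂π_F/∂q_F = 0: 361 - q_F - (1/2)(q_V + q_L) = 0.
Summing all 3 equations gives 1131 − 2Q = 0, hence Q = 1131/2.
Back-substituting: q_V = (410 − 1131/4)/(1/2) = 509/2, q_L = (360 − 1131/4)/(1/2) = 309/2, q_F = (361 − 1131/4)/(1/2) = 313/2.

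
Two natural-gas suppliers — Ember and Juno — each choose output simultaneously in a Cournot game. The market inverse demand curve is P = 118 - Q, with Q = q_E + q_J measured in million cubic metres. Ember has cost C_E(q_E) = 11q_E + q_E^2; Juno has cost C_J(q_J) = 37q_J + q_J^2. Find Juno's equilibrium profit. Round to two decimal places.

Ember's profit: π_E = (118 - Q)q_E - (11q_E + q_E²). Setting ∂π_E/∂q_E = 0: 107 - 4q_E - (q_J) = 0.
Juno's profit: π_J = (118 - Q)q_J - (37q_J + q_J²). Setting ∂π_J/∂q_J = 0: 81 - 4q_J - (q_E) = 0.
Best responses: q_E = (107 - q_J)/4, q_J = (81 - q_E)/4.
Substituting one into the other gives q_E = 347/15 and q_J = 217/15.
Price P = 118 - 188/5 = 402/5.
Juno's profit: (402/5)·(217/15) - 37·(217/15) - (217/15)² = 418.5689.

418.57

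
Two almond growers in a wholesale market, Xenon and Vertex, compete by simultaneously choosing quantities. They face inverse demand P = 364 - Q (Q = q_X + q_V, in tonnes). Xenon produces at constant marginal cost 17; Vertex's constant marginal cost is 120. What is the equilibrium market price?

Xenon's profit: π_X = (364 - Q)q_X - (17q_X). Setting ∂π_X/∂q_X = 0: 347 - 2q_X - (q_V) = 0.
Vertex's profit: π_V = (364 - Q)q_V - (120q_V). Setting ∂π_V/∂q_V = 0: 244 - 2q_V - (q_X) = 0.
Rearranging gives the reaction functions q_X = (347 - q_V)/2 and q_V = (244 - q_X)/2.
Substituting one into the other gives q_X = 150 and q_V = 47.
Total output Q = 197, so price P = 364 - 197 = 167.

167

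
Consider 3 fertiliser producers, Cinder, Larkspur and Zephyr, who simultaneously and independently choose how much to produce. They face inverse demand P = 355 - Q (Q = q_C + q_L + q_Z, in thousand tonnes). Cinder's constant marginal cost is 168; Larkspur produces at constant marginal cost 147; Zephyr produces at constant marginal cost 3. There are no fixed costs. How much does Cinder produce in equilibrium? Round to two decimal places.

Cinder's profit: π_C = (355 - Q)q_C - (168q_C). Setting ∂π_C/∂q_C = 0: 187 - 2q_C - (q_L + q_Z) = 0.
Larkspur's first-order condition: 208 - 2q_L - (q_C + q_Z) = 0.
Zephyr's first-order condition: 352 - 2q_Z - (q_C + q_L) = 0.
Summing all 3 equations gives 747 − 4Q = 0, hence Q = 747/4.
Back-substituting: q_C = (187 − 747/4) = 1/4, q_L = (208 − 747/4) = 85/4, q_Z = (352 − 747/4) = 661/4.

0.25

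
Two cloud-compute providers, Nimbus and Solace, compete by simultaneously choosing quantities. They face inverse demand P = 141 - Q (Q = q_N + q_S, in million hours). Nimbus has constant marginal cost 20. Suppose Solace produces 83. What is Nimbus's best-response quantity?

With the rival's output fixed at 83, Nimbus's profit is π_N = (141 - 83 - q_N)q_N - (20q_N) = (58 - q_N)q_N - (20q_N).
∂π_N/∂q_N = 38 - 2q_N = 0, so q_N = 19.

19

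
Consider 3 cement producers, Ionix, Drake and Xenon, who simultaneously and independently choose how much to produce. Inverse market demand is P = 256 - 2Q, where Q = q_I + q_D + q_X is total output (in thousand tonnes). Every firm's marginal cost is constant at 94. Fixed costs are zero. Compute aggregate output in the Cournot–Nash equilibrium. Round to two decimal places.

A representative firm's profit is π_i = q_i(256 - 2Q) - 94q_i.
First-order condition (treating rivals' output as given): 162 - 4q_i - 2·Σ_{j≠i} q_j = 0.
With identical firms every q_j equals q_i, so Σ_{j≠i} q_j = 2q_i and 162 = 8q_i, giving q_i = 81/4.
Total output Q = 81/4 + 81/4 + 81/4 = 243/4.

60.75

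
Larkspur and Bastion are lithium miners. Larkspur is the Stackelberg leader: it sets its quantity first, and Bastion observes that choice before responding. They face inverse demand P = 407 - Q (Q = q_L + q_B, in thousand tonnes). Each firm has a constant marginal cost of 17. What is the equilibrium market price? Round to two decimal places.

114.50

The follower Bastion best-responds to any q_L: π_B = (407 - Q)q_B - 17q_B.
∂π_B/∂q_B = 390 - q_L - 2q_B = 0 gives the reaction function q_B = (390 - q_L)/2.
Larkspur substitutes q_B(q_L) into its own profit: π_L = q_L(407 - q_L - (390 - q_L)/2) - 17q_L = (212 - (1/2)q_L)q_L - 17q_L.
Leader FOC: 195 - q_L = 0, so q_L = 195.
Then q_B = (390 - 195)/2 = 195/2.
Total output Q = 585/2, so price P = 407 - 585/2 = 229/2.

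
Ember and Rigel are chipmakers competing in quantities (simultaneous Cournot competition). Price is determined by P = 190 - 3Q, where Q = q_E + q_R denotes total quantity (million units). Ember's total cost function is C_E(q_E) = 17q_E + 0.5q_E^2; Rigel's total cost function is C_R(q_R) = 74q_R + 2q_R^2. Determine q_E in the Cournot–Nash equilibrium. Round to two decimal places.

22.66

Ember's profit: π_E = (190 - 3Q)q_E - (17q_E + (1/2)q_E²). Setting ∂π_E/∂q_E = 0: 173 - 7q_E - 3(q_R) = 0.
Rigel's first-order condition: 116 - 10q_R - 3(q_E) = 0.
Rearranging gives the reaction functions q_E = (173 - 3q_R)/7 and q_R = (116 - 3q_E)/10.
Solving the pair: q_E = 1382/61, q_R = 293/61.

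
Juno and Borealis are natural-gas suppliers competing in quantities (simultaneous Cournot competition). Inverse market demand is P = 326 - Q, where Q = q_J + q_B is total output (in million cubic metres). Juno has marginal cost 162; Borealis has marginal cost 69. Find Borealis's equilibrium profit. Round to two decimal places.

13611.11

Juno's profit: π_J = (326 - Q)q_J - (162q_J). Setting ∂π_J/∂q_J = 0: 164 - 2q_J - (q_B) = 0.
Borealis's profit: π_B = (326 - Q)q_B - (69q_B). Setting ∂π_B/∂q_B = 0: 257 - 2q_B - (q_J) = 0.
Best responses: q_J = (164 - q_B)/2, q_B = (257 - q_J)/2.
Substituting one into the other gives q_J = 71/3 and q_B = 350/3.
Price P = 326 - 421/3 = 557/3.
Borealis's profit: (557/3 - 69)·(350/3) = 13611.1111.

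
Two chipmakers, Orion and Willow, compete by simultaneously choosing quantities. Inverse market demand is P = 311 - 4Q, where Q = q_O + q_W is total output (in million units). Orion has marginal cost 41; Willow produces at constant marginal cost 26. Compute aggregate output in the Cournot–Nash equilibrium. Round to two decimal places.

Orion's profit: π_O = (311 - 4Q)q_O - (41q_O). Setting ∂π_O/∂q_O = 0: 270 - 8q_O - 4(q_W) = 0.
Willow's profit: π_W = (311 - 4Q)q_W - (26q_W). Setting ∂π_W/∂q_W = 0: 285 - 8q_W - 4(q_O) = 0.
So q_O = (270 - 4q_W)/8 and q_W = (285 - 4q_O)/8.
Solving the pair: q_O = 85/4, q_W = 25.
Total output Q = 85/4 + 25 = 185/4.

46.25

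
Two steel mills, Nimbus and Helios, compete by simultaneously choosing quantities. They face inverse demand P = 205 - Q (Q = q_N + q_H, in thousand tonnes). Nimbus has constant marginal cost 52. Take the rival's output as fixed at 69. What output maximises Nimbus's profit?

With the rival's output fixed at 69, Nimbus's profit is π_N = (205 - 69 - q_N)q_N - (52q_N) = (136 - q_N)q_N - (52q_N).
∂π_N/∂q_N = 84 - 2q_N = 0, so q_N = 42.

42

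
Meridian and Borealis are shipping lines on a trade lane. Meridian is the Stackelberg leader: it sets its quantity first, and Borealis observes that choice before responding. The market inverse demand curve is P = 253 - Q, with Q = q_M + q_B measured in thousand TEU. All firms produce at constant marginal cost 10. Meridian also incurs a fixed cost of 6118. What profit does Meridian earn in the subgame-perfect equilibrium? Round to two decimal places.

1263.13

The follower Borealis best-responds to any q_M: π_B = (253 - Q)q_B - 10q_B.
∂π_B/∂q_B = 243 - q_M - 2q_B = 0 gives the reaction function q_B = (243 - q_M)/2.
The leader anticipates this reaction. Substituting into P = 253 - Q gives P = 263/2 - (1/2)q_M, so π_M = (263/2 - (1/2)q_M)q_M - 10q_M.
Leader FOC: 243/2 - q_M = 0, so q_M = 243/2.
Then q_B = (243 - 243/2)/2 = 243/4.
Price P = 253 - 729/4 = 283/4.
Meridian's profit: (283/4 - 10)·(243/2) - 6118 = 1263.1250.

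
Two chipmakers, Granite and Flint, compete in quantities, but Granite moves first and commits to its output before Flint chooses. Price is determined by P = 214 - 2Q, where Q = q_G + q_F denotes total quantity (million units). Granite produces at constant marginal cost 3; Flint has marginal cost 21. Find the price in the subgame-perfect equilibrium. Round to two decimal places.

60.25

The follower Flint best-responds to any q_G: π_F = (214 - 2Q)q_F - 21q_F.
Follower FOC: 193 - 2q_G - 4q_F = 0, so q_F(q_G) = (193 - 2q_G)/4.
Granite substitutes q_F(q_G) into its own profit: π_G = q_G(214 - 2q_G - (193 - 2q_G)/2) - 3q_G = (235/2 - q_G)q_G - 3q_G.
Maximising: ∂π_G/∂q_G = 229/2 - 2q_G = 0, giving q_G = 229/4.
Then q_F = (193 - 2·(229/4))/4 = 157/8.
Total output Q = 615/8, so price P = 214 - 2·(615/8) = 241/4.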